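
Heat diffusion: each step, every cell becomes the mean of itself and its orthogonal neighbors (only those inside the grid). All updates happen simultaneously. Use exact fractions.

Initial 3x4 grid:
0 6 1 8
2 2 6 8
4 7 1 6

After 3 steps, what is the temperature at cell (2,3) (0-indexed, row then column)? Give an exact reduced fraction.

Step 1: cell (2,3) = 5
Step 2: cell (2,3) = 17/3
Step 3: cell (2,3) = 1831/360
Full grid after step 3:
  3383/1080 12041/3600 17051/3600 5573/1080
  913/300 1973/500 6619/1500 19841/3600
  3973/1080 13591/3600 1939/400 1831/360

Answer: 1831/360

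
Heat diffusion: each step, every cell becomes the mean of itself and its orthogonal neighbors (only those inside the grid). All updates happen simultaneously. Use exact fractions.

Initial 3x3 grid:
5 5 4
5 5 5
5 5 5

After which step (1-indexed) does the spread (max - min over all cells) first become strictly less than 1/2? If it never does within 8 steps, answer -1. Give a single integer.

Answer: 1

Derivation:
Step 1: max=5, min=14/3, spread=1/3
  -> spread < 1/2 first at step 1
Step 2: max=5, min=85/18, spread=5/18
Step 3: max=5, min=1039/216, spread=41/216
Step 4: max=1789/360, min=62669/12960, spread=347/2592
Step 5: max=17843/3600, min=3781063/777600, spread=2921/31104
Step 6: max=2134517/432000, min=227451461/46656000, spread=24611/373248
Step 7: max=47943259/9720000, min=13678077967/2799360000, spread=207329/4478976
Step 8: max=2553198401/518400000, min=821778047549/167961600000, spread=1746635/53747712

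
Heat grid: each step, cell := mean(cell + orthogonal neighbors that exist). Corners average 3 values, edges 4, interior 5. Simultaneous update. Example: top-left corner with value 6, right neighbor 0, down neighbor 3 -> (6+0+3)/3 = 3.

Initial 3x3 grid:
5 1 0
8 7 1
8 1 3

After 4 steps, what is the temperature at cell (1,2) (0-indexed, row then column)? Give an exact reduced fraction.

Step 1: cell (1,2) = 11/4
Step 2: cell (1,2) = 521/240
Step 3: cell (1,2) = 42187/14400
Step 4: cell (1,2) = 2632289/864000
Full grid after step 4:
  566567/129600 3078539/864000 48799/16200
  245729/54000 1412543/360000 2632289/864000
  618617/129600 3461789/864000 221221/64800

Answer: 2632289/864000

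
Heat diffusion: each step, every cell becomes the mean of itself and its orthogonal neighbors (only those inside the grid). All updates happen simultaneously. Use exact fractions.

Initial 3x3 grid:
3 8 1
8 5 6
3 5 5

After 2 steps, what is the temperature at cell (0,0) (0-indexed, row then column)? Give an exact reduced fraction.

Step 1: cell (0,0) = 19/3
Step 2: cell (0,0) = 46/9
Full grid after step 2:
  46/9 1319/240 9/2
  1369/240 483/100 1259/240
  175/36 647/120 169/36

Answer: 46/9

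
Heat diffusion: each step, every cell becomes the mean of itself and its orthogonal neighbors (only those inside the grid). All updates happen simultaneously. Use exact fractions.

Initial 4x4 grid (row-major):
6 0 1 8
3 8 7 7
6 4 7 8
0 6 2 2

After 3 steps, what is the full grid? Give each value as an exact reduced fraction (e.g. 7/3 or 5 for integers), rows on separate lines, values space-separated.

After step 1:
  3 15/4 4 16/3
  23/4 22/5 6 15/2
  13/4 31/5 28/5 6
  4 3 17/4 4
After step 2:
  25/6 303/80 229/48 101/18
  41/10 261/50 11/2 149/24
  24/5 449/100 561/100 231/40
  41/12 349/80 337/80 19/4
After step 3:
  2893/720 3589/800 7081/1440 2389/432
  2743/600 9239/2000 32771/6000 4157/720
  2521/600 9793/2000 2047/400 6703/1200
  3019/720 9889/2400 3787/800 393/80

Answer: 2893/720 3589/800 7081/1440 2389/432
2743/600 9239/2000 32771/6000 4157/720
2521/600 9793/2000 2047/400 6703/1200
3019/720 9889/2400 3787/800 393/80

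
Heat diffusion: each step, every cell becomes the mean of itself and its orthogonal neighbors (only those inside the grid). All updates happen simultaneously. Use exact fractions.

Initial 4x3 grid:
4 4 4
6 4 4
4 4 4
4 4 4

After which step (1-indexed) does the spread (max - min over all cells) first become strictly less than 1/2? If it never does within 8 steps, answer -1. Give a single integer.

Answer: 3

Derivation:
Step 1: max=14/3, min=4, spread=2/3
Step 2: max=271/60, min=4, spread=31/60
Step 3: max=2371/540, min=4, spread=211/540
  -> spread < 1/2 first at step 3
Step 4: max=232897/54000, min=3647/900, spread=14077/54000
Step 5: max=2084407/486000, min=219683/54000, spread=5363/24300
Step 6: max=62060809/14580000, min=122869/30000, spread=93859/583200
Step 7: max=3709474481/874800000, min=199736467/48600000, spread=4568723/34992000
Step 8: max=221732435629/52488000000, min=6013618889/1458000000, spread=8387449/83980800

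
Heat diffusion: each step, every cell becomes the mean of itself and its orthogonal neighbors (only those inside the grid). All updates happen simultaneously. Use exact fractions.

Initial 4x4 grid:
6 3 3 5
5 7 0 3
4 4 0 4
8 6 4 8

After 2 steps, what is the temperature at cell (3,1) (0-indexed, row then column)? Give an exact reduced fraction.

Step 1: cell (3,1) = 11/2
Step 2: cell (3,1) = 101/20
Full grid after step 2:
  179/36 479/120 413/120 113/36
  1153/240 417/100 291/100 781/240
  419/80 423/100 349/100 869/240
  67/12 101/20 133/30 163/36

Answer: 101/20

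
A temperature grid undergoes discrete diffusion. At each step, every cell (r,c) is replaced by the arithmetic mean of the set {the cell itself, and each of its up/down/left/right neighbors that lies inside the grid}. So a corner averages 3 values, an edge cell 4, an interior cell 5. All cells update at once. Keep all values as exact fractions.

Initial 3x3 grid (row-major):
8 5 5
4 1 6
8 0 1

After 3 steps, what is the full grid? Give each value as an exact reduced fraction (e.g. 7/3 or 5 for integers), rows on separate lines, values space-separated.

After step 1:
  17/3 19/4 16/3
  21/4 16/5 13/4
  4 5/2 7/3
After step 2:
  47/9 379/80 40/9
  1087/240 379/100 847/240
  47/12 361/120 97/36
After step 3:
  652/135 21833/4800 572/135
  62849/14400 23513/6000 52049/14400
  2749/720 24137/7200 6647/2160

Answer: 652/135 21833/4800 572/135
62849/14400 23513/6000 52049/14400
2749/720 24137/7200 6647/2160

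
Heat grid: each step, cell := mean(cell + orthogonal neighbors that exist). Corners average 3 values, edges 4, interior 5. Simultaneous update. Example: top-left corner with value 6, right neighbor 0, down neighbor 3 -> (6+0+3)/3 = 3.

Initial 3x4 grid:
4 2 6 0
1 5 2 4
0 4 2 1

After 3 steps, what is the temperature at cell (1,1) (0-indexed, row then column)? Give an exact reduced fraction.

Step 1: cell (1,1) = 14/5
Step 2: cell (1,1) = 161/50
Step 3: cell (1,1) = 5401/2000
Full grid after step 3:
  5993/2160 22841/7200 20861/7200 3169/1080
  6527/2400 5401/2000 8939/3000 36227/14400
  2519/1080 1201/450 8893/3600 5543/2160

Answer: 5401/2000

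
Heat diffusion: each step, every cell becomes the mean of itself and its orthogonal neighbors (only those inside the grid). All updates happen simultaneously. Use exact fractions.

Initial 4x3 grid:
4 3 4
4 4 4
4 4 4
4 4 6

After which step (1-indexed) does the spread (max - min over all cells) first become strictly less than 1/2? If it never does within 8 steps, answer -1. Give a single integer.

Answer: 4

Derivation:
Step 1: max=14/3, min=11/3, spread=1
Step 2: max=41/9, min=893/240, spread=601/720
Step 3: max=473/108, min=8203/2160, spread=419/720
Step 4: max=279133/64800, min=496961/129600, spread=4087/8640
  -> spread < 1/2 first at step 4
Step 5: max=16506737/3888000, min=30058819/7776000, spread=65659/172800
Step 6: max=980881303/233280000, min=1817259881/466560000, spread=1926703/6220800
Step 7: max=58399222277/13996800000, min=109756227979/27993600000, spread=93896221/373248000
Step 8: max=3483428349943/839808000000, min=6621353601761/1679616000000, spread=61422773/298598400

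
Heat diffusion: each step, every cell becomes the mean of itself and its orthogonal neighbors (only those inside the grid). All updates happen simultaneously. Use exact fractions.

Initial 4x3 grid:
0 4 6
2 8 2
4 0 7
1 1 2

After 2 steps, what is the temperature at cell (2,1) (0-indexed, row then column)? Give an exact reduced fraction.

Step 1: cell (2,1) = 4
Step 2: cell (2,1) = 127/50
Full grid after step 2:
  10/3 137/40 19/4
  209/80 419/100 157/40
  45/16 127/50 95/24
  19/12 31/12 85/36

Answer: 127/50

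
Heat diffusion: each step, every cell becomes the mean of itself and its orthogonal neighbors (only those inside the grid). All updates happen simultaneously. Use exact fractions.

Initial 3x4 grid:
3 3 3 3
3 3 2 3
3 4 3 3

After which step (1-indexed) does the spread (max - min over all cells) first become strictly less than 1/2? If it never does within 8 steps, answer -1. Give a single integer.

Step 1: max=10/3, min=11/4, spread=7/12
Step 2: max=115/36, min=17/6, spread=13/36
  -> spread < 1/2 first at step 2
Step 3: max=1357/432, min=1033/360, spread=587/2160
Step 4: max=200963/64800, min=124177/43200, spread=5879/25920
Step 5: max=1492649/486000, min=7506293/2592000, spread=272701/1555200
Step 6: max=355977349/116640000, min=452462107/155520000, spread=2660923/18662400
Step 7: max=21247324991/6998400000, min=27274521713/9331200000, spread=126629393/1119744000
Step 8: max=1270075212769/419904000000, min=1642110750067/559872000000, spread=1231748807/13436928000

Answer: 2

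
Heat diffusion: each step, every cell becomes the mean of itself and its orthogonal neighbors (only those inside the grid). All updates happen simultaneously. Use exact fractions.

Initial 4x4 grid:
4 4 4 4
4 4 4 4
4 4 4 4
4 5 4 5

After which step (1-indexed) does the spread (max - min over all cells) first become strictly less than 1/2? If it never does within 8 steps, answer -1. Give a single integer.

Step 1: max=9/2, min=4, spread=1/2
Step 2: max=157/36, min=4, spread=13/36
  -> spread < 1/2 first at step 2
Step 3: max=30857/7200, min=4, spread=2057/7200
Step 4: max=8596/2025, min=4009/1000, spread=19111/81000
Step 5: max=27305669/6480000, min=13579/3375, spread=1233989/6480000
Step 6: max=61172321/14580000, min=8713981/2160000, spread=9411797/58320000
Step 7: max=365537131/87480000, min=1573099/388800, spread=362183/2733750
Step 8: max=54687563093/13122000000, min=39417029863/9720000000, spread=29491455559/262440000000

Answer: 2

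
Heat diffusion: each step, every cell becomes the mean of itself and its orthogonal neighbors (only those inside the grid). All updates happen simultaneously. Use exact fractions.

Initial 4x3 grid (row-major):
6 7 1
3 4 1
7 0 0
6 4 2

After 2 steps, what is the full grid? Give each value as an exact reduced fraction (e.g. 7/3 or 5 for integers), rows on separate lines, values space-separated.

After step 1:
  16/3 9/2 3
  5 3 3/2
  4 3 3/4
  17/3 3 2
After step 2:
  89/18 95/24 3
  13/3 17/5 33/16
  53/12 11/4 29/16
  38/9 41/12 23/12

Answer: 89/18 95/24 3
13/3 17/5 33/16
53/12 11/4 29/16
38/9 41/12 23/12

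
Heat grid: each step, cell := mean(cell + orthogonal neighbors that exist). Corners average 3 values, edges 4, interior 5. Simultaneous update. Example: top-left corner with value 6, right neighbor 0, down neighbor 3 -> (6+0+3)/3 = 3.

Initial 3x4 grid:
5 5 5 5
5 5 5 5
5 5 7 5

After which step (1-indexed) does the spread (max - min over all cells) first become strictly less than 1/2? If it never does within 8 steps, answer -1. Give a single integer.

Answer: 3

Derivation:
Step 1: max=17/3, min=5, spread=2/3
Step 2: max=331/60, min=5, spread=31/60
Step 3: max=2911/540, min=5, spread=211/540
  -> spread < 1/2 first at step 3
Step 4: max=286897/54000, min=4547/900, spread=14077/54000
Step 5: max=2570407/486000, min=273683/54000, spread=5363/24300
Step 6: max=76640809/14580000, min=152869/30000, spread=93859/583200
Step 7: max=4584274481/874800000, min=248336467/48600000, spread=4568723/34992000
Step 8: max=274220435629/52488000000, min=7471618889/1458000000, spread=8387449/83980800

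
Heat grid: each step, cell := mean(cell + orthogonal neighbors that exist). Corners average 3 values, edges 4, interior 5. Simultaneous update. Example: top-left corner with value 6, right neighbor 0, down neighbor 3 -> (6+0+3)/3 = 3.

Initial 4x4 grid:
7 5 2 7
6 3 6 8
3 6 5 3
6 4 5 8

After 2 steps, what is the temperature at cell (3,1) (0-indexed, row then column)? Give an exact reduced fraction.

Answer: 1157/240

Derivation:
Step 1: cell (3,1) = 21/4
Step 2: cell (3,1) = 1157/240
Full grid after step 2:
  5 409/80 1183/240 50/9
  53/10 116/25 26/5 337/60
  139/30 249/50 51/10 67/12
  89/18 1157/240 253/48 101/18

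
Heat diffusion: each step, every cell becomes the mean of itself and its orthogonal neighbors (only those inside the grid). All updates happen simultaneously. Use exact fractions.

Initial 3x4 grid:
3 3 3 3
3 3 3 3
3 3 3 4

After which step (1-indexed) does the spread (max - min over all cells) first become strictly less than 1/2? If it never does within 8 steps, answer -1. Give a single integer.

Answer: 1

Derivation:
Step 1: max=10/3, min=3, spread=1/3
  -> spread < 1/2 first at step 1
Step 2: max=59/18, min=3, spread=5/18
Step 3: max=689/216, min=3, spread=41/216
Step 4: max=81977/25920, min=3, spread=4217/25920
Step 5: max=4874749/1555200, min=21679/7200, spread=38417/311040
Step 6: max=291136211/93312000, min=434597/144000, spread=1903471/18662400
Step 7: max=17397149089/5598720000, min=13075759/4320000, spread=18038617/223948800
Step 8: max=1041037782851/335923200000, min=1179326759/388800000, spread=883978523/13436928000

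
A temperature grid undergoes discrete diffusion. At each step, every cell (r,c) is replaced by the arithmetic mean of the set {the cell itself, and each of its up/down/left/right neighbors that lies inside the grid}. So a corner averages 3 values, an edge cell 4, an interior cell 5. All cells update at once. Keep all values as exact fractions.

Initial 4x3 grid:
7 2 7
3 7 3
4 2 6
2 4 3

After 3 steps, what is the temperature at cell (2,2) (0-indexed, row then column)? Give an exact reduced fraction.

Answer: 5629/1440

Derivation:
Step 1: cell (2,2) = 7/2
Step 2: cell (2,2) = 1091/240
Step 3: cell (2,2) = 5629/1440
Full grid after step 3:
  1051/240 4657/960 817/180
  1067/240 413/100 753/160
  319/90 619/150 5629/1440
  7691/2160 9811/2880 2129/540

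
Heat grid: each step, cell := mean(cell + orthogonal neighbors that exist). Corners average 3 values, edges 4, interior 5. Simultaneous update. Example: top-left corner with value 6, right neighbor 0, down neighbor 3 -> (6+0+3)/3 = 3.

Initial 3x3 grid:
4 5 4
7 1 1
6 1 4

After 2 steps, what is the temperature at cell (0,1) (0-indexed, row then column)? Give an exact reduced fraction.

Answer: 91/24

Derivation:
Step 1: cell (0,1) = 7/2
Step 2: cell (0,1) = 91/24
Full grid after step 2:
  40/9 91/24 28/9
  35/8 33/10 65/24
  73/18 19/6 5/2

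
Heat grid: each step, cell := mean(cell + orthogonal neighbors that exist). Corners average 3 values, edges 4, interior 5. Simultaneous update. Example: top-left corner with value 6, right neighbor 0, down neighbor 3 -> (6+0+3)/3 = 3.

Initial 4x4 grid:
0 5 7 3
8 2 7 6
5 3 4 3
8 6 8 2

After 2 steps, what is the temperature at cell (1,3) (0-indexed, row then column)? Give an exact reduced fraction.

Step 1: cell (1,3) = 19/4
Step 2: cell (1,3) = 571/120
Full grid after step 2:
  139/36 55/12 293/60 187/36
  229/48 429/100 509/100 571/120
  241/48 21/4 459/100 107/24
  223/36 259/48 247/48 157/36

Answer: 571/120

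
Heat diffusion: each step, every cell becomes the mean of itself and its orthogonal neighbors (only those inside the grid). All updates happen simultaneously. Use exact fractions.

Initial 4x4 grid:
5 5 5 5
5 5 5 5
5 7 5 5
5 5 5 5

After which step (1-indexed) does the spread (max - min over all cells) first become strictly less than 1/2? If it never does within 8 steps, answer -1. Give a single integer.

Answer: 2

Derivation:
Step 1: max=11/2, min=5, spread=1/2
Step 2: max=136/25, min=5, spread=11/25
  -> spread < 1/2 first at step 2
Step 3: max=6367/1200, min=5, spread=367/1200
Step 4: max=28571/5400, min=1513/300, spread=1337/5400
Step 5: max=851669/162000, min=45469/9000, spread=33227/162000
Step 6: max=25514327/4860000, min=274049/54000, spread=849917/4860000
Step 7: max=762714347/145800000, min=4118533/810000, spread=21378407/145800000
Step 8: max=22836462371/4374000000, min=1238688343/243000000, spread=540072197/4374000000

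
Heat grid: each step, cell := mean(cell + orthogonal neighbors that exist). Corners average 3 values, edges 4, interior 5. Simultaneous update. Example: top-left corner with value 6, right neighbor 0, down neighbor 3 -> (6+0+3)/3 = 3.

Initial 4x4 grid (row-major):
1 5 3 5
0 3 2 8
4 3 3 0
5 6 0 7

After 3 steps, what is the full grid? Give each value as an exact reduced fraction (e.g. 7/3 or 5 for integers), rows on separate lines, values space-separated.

After step 1:
  2 3 15/4 16/3
  2 13/5 19/5 15/4
  3 19/5 8/5 9/2
  5 7/2 4 7/3
After step 2:
  7/3 227/80 953/240 77/18
  12/5 76/25 31/10 1043/240
  69/20 29/10 177/50 731/240
  23/6 163/40 343/120 65/18
After step 3:
  1817/720 7309/2400 5107/1440 2267/540
  3367/1200 5711/2000 5399/1500 5317/1440
  151/48 3401/1000 18533/6000 26177/7200
  1363/360 41/12 3169/900 6851/2160

Answer: 1817/720 7309/2400 5107/1440 2267/540
3367/1200 5711/2000 5399/1500 5317/1440
151/48 3401/1000 18533/6000 26177/7200
1363/360 41/12 3169/900 6851/2160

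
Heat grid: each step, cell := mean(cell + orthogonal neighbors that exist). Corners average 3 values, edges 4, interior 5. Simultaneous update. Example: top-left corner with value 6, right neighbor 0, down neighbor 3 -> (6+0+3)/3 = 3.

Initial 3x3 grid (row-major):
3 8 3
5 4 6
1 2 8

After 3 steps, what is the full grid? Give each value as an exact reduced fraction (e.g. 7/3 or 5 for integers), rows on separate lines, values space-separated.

Answer: 1951/432 759/160 2243/432
3839/960 1843/400 4699/960
413/108 1323/320 257/54

Derivation:
After step 1:
  16/3 9/2 17/3
  13/4 5 21/4
  8/3 15/4 16/3
After step 2:
  157/36 41/8 185/36
  65/16 87/20 85/16
  29/9 67/16 43/9
After step 3:
  1951/432 759/160 2243/432
  3839/960 1843/400 4699/960
  413/108 1323/320 257/54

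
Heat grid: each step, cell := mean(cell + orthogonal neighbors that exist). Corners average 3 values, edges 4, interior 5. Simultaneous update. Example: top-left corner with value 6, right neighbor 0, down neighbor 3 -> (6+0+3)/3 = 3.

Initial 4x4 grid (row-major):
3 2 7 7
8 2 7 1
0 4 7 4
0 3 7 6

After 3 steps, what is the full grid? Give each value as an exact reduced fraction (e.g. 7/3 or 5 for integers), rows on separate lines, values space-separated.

Answer: 4333/1080 30371/7200 3923/800 1763/360
25151/7200 12823/3000 4669/1000 12149/2400
7757/2400 747/200 14597/3000 36103/7200
113/40 9037/2400 33583/7200 5639/1080

Derivation:
After step 1:
  13/3 7/2 23/4 5
  13/4 23/5 24/5 19/4
  3 16/5 29/5 9/2
  1 7/2 23/4 17/3
After step 2:
  133/36 1091/240 381/80 31/6
  911/240 387/100 257/50 381/80
  209/80 201/50 481/100 1243/240
  5/2 269/80 1243/240 191/36
After step 3:
  4333/1080 30371/7200 3923/800 1763/360
  25151/7200 12823/3000 4669/1000 12149/2400
  7757/2400 747/200 14597/3000 36103/7200
  113/40 9037/2400 33583/7200 5639/1080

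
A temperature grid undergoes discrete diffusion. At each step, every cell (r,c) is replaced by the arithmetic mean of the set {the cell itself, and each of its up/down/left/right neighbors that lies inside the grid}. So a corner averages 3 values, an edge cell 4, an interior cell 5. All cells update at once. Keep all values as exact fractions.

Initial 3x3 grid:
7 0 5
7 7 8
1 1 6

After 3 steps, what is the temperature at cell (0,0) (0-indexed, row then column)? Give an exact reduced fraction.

Answer: 10081/2160

Derivation:
Step 1: cell (0,0) = 14/3
Step 2: cell (0,0) = 179/36
Step 3: cell (0,0) = 10081/2160
Full grid after step 3:
  10081/2160 23729/4800 10721/2160
  33331/7200 4649/1000 36731/7200
  1009/240 21929/4800 3427/720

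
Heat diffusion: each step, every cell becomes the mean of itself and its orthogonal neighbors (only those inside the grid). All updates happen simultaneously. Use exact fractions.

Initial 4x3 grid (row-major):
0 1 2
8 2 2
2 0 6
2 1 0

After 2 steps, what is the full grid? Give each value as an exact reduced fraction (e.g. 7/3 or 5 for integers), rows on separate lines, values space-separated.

After step 1:
  3 5/4 5/3
  3 13/5 3
  3 11/5 2
  5/3 3/4 7/3
After step 2:
  29/12 511/240 71/36
  29/10 241/100 139/60
  37/15 211/100 143/60
  65/36 139/80 61/36

Answer: 29/12 511/240 71/36
29/10 241/100 139/60
37/15 211/100 143/60
65/36 139/80 61/36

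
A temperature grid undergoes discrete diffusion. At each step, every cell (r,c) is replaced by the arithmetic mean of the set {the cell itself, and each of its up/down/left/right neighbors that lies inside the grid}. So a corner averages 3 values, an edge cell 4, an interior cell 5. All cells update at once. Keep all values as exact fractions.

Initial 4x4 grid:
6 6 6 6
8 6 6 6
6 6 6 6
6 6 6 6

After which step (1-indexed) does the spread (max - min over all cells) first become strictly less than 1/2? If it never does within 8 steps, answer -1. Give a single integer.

Step 1: max=20/3, min=6, spread=2/3
Step 2: max=391/60, min=6, spread=31/60
Step 3: max=3451/540, min=6, spread=211/540
  -> spread < 1/2 first at step 3
Step 4: max=340843/54000, min=6, spread=16843/54000
Step 5: max=3054643/486000, min=27079/4500, spread=130111/486000
Step 6: max=91122367/14580000, min=1627159/270000, spread=3255781/14580000
Step 7: max=2724753691/437400000, min=1631107/270000, spread=82360351/437400000
Step 8: max=81483316891/13122000000, min=294106441/48600000, spread=2074577821/13122000000

Answer: 3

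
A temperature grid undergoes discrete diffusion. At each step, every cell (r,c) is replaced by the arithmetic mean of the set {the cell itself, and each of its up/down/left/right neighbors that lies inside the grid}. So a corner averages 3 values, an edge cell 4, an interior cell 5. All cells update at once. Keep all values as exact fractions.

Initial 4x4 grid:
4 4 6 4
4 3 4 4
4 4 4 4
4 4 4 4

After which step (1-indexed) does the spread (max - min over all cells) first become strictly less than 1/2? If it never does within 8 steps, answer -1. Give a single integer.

Step 1: max=14/3, min=15/4, spread=11/12
Step 2: max=1057/240, min=311/80, spread=31/60
Step 3: max=9367/2160, min=3139/800, spread=8917/21600
  -> spread < 1/2 first at step 3
Step 4: max=55169/12960, min=94481/24000, spread=207463/648000
Step 5: max=8195023/1944000, min=852731/216000, spread=130111/486000
Step 6: max=243741193/58320000, min=25635341/6480000, spread=3255781/14580000
Step 7: max=7268610847/1749600000, min=771018827/194400000, spread=82360351/437400000
Step 8: max=43398975701/10497600000, min=23188507469/5832000000, spread=2074577821/13122000000

Answer: 3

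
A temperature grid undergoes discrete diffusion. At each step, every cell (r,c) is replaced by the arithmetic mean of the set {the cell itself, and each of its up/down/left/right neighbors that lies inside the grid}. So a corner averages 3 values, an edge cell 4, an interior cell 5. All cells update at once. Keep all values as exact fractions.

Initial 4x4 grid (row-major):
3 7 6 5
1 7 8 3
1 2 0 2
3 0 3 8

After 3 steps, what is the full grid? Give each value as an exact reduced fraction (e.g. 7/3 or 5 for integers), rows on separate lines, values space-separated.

Answer: 229/54 34033/7200 37153/7200 673/135
24523/7200 6061/1500 6529/1500 32503/7200
707/288 8437/3000 10477/3000 26423/7200
413/216 683/288 20963/7200 737/216

Derivation:
After step 1:
  11/3 23/4 13/2 14/3
  3 5 24/5 9/2
  7/4 2 3 13/4
  4/3 2 11/4 13/3
After step 2:
  149/36 251/48 1303/240 47/9
  161/48 411/100 119/25 1033/240
  97/48 11/4 79/25 181/48
  61/36 97/48 145/48 31/9
After step 3:
  229/54 34033/7200 37153/7200 673/135
  24523/7200 6061/1500 6529/1500 32503/7200
  707/288 8437/3000 10477/3000 26423/7200
  413/216 683/288 20963/7200 737/216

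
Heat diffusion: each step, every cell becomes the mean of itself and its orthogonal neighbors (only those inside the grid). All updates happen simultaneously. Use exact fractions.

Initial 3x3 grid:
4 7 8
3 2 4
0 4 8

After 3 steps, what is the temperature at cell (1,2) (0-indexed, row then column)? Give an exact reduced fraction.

Answer: 7151/1440

Derivation:
Step 1: cell (1,2) = 11/2
Step 2: cell (1,2) = 127/24
Step 3: cell (1,2) = 7151/1440
Full grid after step 3:
  895/216 1513/320 2311/432
  1133/320 2587/600 7151/1440
  1411/432 5531/1440 499/108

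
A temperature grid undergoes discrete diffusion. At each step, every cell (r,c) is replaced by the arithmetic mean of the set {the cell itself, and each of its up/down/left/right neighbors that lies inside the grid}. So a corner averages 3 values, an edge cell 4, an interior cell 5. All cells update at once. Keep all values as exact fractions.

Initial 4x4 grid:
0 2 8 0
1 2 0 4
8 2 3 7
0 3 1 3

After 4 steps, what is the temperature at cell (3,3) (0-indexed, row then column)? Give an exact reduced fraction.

Answer: 51649/16200

Derivation:
Step 1: cell (3,3) = 11/3
Step 2: cell (3,3) = 125/36
Step 3: cell (3,3) = 421/135
Step 4: cell (3,3) = 51649/16200
Full grid after step 4:
  4319/1800 2419/1000 26251/9000 32899/10800
  42787/18000 40363/15000 28147/10000 12941/4000
  146929/54000 237317/90000 137191/45000 336863/108000
  86663/32400 308003/108000 312083/108000 51649/16200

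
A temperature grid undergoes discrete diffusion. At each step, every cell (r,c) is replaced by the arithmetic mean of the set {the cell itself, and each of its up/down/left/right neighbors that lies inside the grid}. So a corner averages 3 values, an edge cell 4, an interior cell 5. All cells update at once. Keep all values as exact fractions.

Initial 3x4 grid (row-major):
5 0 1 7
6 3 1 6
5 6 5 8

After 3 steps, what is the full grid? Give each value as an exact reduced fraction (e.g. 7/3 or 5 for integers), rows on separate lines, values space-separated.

After step 1:
  11/3 9/4 9/4 14/3
  19/4 16/5 16/5 11/2
  17/3 19/4 5 19/3
After step 2:
  32/9 341/120 371/120 149/36
  1037/240 363/100 383/100 197/40
  91/18 1117/240 1157/240 101/18
After step 3:
  7717/2160 11807/3600 782/225 547/135
  59623/14400 5783/1500 8119/2000 3701/800
  5051/1080 32689/7200 34049/7200 11057/2160

Answer: 7717/2160 11807/3600 782/225 547/135
59623/14400 5783/1500 8119/2000 3701/800
5051/1080 32689/7200 34049/7200 11057/2160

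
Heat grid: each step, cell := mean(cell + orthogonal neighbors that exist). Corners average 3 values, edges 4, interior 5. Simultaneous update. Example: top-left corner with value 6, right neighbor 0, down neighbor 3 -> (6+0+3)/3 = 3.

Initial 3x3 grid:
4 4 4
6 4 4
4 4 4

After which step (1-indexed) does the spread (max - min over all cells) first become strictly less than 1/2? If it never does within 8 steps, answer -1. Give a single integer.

Step 1: max=14/3, min=4, spread=2/3
Step 2: max=547/120, min=4, spread=67/120
Step 3: max=4757/1080, min=407/100, spread=1807/5400
  -> spread < 1/2 first at step 3
Step 4: max=1885963/432000, min=11161/2700, spread=33401/144000
Step 5: max=16781933/3888000, min=1123391/270000, spread=3025513/19440000
Step 6: max=6685726867/1555200000, min=60355949/14400000, spread=53531/497664
Step 7: max=399280925849/93312000000, min=16343116051/3888000000, spread=450953/5971968
Step 8: max=23903783560603/5598720000000, min=1967248610519/466560000000, spread=3799043/71663616

Answer: 3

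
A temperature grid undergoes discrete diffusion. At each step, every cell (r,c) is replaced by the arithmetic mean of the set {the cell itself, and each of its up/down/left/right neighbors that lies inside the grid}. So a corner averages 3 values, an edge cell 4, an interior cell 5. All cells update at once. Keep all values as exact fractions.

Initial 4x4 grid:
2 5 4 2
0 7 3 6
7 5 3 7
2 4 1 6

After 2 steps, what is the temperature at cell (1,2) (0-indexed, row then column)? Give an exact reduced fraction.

Answer: 102/25

Derivation:
Step 1: cell (1,2) = 23/5
Step 2: cell (1,2) = 102/25
Full grid after step 2:
  65/18 43/12 83/20 4
  83/24 223/50 102/25 93/20
  511/120 39/10 113/25 277/60
  65/18 481/120 449/120 41/9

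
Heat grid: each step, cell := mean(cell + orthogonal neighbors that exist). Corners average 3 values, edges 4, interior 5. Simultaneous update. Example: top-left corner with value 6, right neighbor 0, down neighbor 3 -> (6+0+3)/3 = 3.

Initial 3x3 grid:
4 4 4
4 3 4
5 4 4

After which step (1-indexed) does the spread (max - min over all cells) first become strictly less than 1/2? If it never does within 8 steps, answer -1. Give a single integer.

Step 1: max=13/3, min=15/4, spread=7/12
Step 2: max=37/9, min=23/6, spread=5/18
  -> spread < 1/2 first at step 2
Step 3: max=548/135, min=1393/360, spread=41/216
Step 4: max=64907/16200, min=83651/21600, spread=347/2592
Step 5: max=484763/121500, min=5049097/1296000, spread=2921/31104
Step 6: max=231638213/58320000, min=303723659/77760000, spread=24611/373248
Step 7: max=6933880643/1749600000, min=18274380673/4665600000, spread=207329/4478976
Step 8: max=830460643367/209952000000, min=1098183800531/279936000000, spread=1746635/53747712

Answer: 2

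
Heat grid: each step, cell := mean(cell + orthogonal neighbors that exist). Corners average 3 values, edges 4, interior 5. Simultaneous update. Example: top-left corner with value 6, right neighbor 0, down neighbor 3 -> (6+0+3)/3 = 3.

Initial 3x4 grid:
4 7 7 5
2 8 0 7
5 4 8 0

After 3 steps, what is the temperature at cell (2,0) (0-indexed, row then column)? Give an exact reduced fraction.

Answer: 2413/540

Derivation:
Step 1: cell (2,0) = 11/3
Step 2: cell (2,0) = 44/9
Step 3: cell (2,0) = 2413/540
Full grid after step 3:
  647/135 38837/7200 35507/7200 2257/432
  23833/4800 9277/2000 15463/3000 15871/3600
  2413/540 35587/7200 10319/2400 221/48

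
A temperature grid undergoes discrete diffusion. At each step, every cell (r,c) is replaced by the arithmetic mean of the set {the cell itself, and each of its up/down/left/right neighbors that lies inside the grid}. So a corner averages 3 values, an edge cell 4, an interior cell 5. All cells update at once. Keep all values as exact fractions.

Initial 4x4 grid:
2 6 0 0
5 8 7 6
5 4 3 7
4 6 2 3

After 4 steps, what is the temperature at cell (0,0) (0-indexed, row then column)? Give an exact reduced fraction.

Answer: 11897/2592

Derivation:
Step 1: cell (0,0) = 13/3
Step 2: cell (0,0) = 40/9
Step 3: cell (0,0) = 1987/432
Step 4: cell (0,0) = 11897/2592
Full grid after step 4:
  11897/2592 957977/216000 19717/4800 21457/5400
  513841/108000 831779/180000 4393/1000 59909/14400
  171139/36000 8761/1875 267851/60000 312281/72000
  347/75 18101/4000 157633/36000 92537/21600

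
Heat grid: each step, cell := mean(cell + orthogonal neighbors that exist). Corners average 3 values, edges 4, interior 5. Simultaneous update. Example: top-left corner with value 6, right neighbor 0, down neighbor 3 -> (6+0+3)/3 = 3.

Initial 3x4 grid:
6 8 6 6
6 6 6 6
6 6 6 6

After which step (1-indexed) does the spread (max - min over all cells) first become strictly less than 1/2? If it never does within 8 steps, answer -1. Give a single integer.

Answer: 3

Derivation:
Step 1: max=20/3, min=6, spread=2/3
Step 2: max=391/60, min=6, spread=31/60
Step 3: max=3451/540, min=6, spread=211/540
  -> spread < 1/2 first at step 3
Step 4: max=340897/54000, min=5447/900, spread=14077/54000
Step 5: max=3056407/486000, min=327683/54000, spread=5363/24300
Step 6: max=91220809/14580000, min=182869/30000, spread=93859/583200
Step 7: max=5459074481/874800000, min=296936467/48600000, spread=4568723/34992000
Step 8: max=326708435629/52488000000, min=8929618889/1458000000, spread=8387449/83980800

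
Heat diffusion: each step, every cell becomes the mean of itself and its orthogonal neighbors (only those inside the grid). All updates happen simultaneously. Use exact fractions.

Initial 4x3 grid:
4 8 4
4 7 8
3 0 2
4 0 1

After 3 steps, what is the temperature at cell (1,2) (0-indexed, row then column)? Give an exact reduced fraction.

Answer: 8287/1800

Derivation:
Step 1: cell (1,2) = 21/4
Step 2: cell (1,2) = 301/60
Step 3: cell (1,2) = 8287/1800
Full grid after step 3:
  1393/270 25837/4800 12019/2160
  31223/7200 2287/500 8287/1800
  22523/7200 9097/3000 3733/1200
  2467/1080 30361/14400 167/80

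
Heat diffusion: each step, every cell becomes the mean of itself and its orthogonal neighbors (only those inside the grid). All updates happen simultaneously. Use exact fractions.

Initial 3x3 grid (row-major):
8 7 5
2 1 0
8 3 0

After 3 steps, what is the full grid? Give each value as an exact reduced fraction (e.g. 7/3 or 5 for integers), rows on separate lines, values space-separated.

Answer: 2509/540 59777/14400 273/80
6803/1600 3429/1000 6667/2400
7991/2160 10813/3600 821/360

Derivation:
After step 1:
  17/3 21/4 4
  19/4 13/5 3/2
  13/3 3 1
After step 2:
  47/9 1051/240 43/12
  347/80 171/50 91/40
  145/36 41/15 11/6
After step 3:
  2509/540 59777/14400 273/80
  6803/1600 3429/1000 6667/2400
  7991/2160 10813/3600 821/360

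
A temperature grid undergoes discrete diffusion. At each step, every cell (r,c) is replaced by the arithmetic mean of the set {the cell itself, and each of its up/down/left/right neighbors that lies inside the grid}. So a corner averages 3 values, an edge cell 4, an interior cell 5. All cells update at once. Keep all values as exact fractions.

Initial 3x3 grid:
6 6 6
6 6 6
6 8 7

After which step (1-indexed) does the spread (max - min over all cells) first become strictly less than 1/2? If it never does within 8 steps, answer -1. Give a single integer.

Answer: 3

Derivation:
Step 1: max=7, min=6, spread=1
Step 2: max=1609/240, min=6, spread=169/240
Step 3: max=1187/180, min=7339/1200, spread=1723/3600
  -> spread < 1/2 first at step 3
Step 4: max=23383/3600, min=33287/5400, spread=143/432
Step 5: max=4182103/648000, min=74657/12000, spread=1205/5184
Step 6: max=249367741/38880000, min=121511683/19440000, spread=10151/62208
Step 7: max=1656658903/259200000, min=7321344751/1166400000, spread=85517/746496
Step 8: max=892052072069/139968000000, min=146799222949/23328000000, spread=720431/8957952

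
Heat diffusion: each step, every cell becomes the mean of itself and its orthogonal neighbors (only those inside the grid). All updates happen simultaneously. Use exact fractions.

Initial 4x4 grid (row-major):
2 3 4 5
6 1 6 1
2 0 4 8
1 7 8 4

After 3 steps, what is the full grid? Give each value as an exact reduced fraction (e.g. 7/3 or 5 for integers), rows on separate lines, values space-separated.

Answer: 1693/540 11441/3600 13813/3600 8357/2160
10451/3600 511/150 4483/1200 31901/7200
11191/3600 20849/6000 679/150 34237/7200
7163/2160 28907/7200 34507/7200 2923/540

Derivation:
After step 1:
  11/3 5/2 9/2 10/3
  11/4 16/5 16/5 5
  9/4 14/5 26/5 17/4
  10/3 4 23/4 20/3
After step 2:
  107/36 52/15 203/60 77/18
  89/30 289/100 211/50 947/240
  167/60 349/100 106/25 1267/240
  115/36 953/240 1297/240 50/9
After step 3:
  1693/540 11441/3600 13813/3600 8357/2160
  10451/3600 511/150 4483/1200 31901/7200
  11191/3600 20849/6000 679/150 34237/7200
  7163/2160 28907/7200 34507/7200 2923/540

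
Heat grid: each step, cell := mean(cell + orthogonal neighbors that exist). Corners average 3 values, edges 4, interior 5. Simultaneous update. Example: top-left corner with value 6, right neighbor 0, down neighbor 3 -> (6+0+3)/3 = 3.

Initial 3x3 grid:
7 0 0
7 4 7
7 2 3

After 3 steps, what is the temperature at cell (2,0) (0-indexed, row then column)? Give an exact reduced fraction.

Answer: 2101/432

Derivation:
Step 1: cell (2,0) = 16/3
Step 2: cell (2,0) = 187/36
Step 3: cell (2,0) = 2101/432
Full grid after step 3:
  235/54 3589/960 1405/432
  1513/320 2447/600 5131/1440
  2101/432 3143/720 31/8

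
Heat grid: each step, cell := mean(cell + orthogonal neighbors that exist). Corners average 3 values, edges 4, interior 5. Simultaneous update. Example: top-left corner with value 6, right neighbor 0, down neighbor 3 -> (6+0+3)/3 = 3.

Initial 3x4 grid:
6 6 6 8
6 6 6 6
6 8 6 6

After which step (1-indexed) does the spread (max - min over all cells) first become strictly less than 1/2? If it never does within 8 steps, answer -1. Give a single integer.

Step 1: max=20/3, min=6, spread=2/3
Step 2: max=59/9, min=6, spread=5/9
Step 3: max=3451/540, min=2219/360, spread=49/216
  -> spread < 1/2 first at step 3
Step 4: max=413269/64800, min=66769/10800, spread=2531/12960
Step 5: max=164633089/25920000, min=673391/108000, spread=3019249/25920000
Step 6: max=164396711/25920000, min=60719051/9720000, spread=297509/3110400
Step 7: max=591028799209/93312000000, min=913485521/145800000, spread=6398065769/93312000000
Step 8: max=1772353464773/279936000000, min=36581378951/5832000000, spread=131578201/2239488000

Answer: 3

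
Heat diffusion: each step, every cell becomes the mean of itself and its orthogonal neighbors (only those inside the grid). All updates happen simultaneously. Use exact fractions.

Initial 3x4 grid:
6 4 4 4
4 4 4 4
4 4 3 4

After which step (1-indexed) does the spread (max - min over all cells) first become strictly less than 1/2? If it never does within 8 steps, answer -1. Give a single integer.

Step 1: max=14/3, min=11/3, spread=1
Step 2: max=41/9, min=449/120, spread=293/360
Step 3: max=473/108, min=4109/1080, spread=23/40
Step 4: max=278593/64800, min=124559/32400, spread=131/288
  -> spread < 1/2 first at step 4
Step 5: max=16465157/3888000, min=3768923/972000, spread=30877/86400
Step 6: max=977966383/233280000, min=1780484/455625, spread=98309/345600
Step 7: max=58223694197/13996800000, min=6881890309/1749600000, spread=14082541/62208000
Step 8: max=3473266674223/839808000000, min=415104014231/104976000000, spread=135497387/746496000

Answer: 4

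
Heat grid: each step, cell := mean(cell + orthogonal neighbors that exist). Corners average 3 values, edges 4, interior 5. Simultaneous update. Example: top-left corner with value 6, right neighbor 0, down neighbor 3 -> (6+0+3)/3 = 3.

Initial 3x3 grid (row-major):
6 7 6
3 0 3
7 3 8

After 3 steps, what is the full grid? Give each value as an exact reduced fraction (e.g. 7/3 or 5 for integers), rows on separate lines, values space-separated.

Answer: 9767/2160 65759/14400 2483/540
3899/900 12929/3000 7101/1600
4561/1080 3413/800 9367/2160

Derivation:
After step 1:
  16/3 19/4 16/3
  4 16/5 17/4
  13/3 9/2 14/3
After step 2:
  169/36 1117/240 43/9
  253/60 207/50 349/80
  77/18 167/40 161/36
After step 3:
  9767/2160 65759/14400 2483/540
  3899/900 12929/3000 7101/1600
  4561/1080 3413/800 9367/2160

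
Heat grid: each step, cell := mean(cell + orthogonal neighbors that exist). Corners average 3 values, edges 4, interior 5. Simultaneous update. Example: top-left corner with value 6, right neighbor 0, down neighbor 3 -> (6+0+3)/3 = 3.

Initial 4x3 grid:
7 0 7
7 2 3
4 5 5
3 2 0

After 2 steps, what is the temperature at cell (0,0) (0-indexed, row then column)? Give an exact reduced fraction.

Step 1: cell (0,0) = 14/3
Step 2: cell (0,0) = 41/9
Full grid after step 2:
  41/9 77/20 139/36
  1069/240 81/20 427/120
  327/80 7/2 403/120
  41/12 343/120 97/36

Answer: 41/9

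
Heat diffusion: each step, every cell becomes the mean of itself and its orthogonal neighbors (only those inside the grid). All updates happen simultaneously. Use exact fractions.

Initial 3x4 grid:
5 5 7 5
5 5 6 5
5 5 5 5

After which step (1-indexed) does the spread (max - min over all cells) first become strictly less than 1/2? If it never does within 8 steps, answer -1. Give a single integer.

Step 1: max=23/4, min=5, spread=3/4
Step 2: max=1351/240, min=5, spread=151/240
Step 3: max=5963/1080, min=1213/240, spread=1009/2160
  -> spread < 1/2 first at step 3
Step 4: max=707981/129600, min=36767/7200, spread=1847/5184
Step 5: max=42200809/7776000, min=185089/36000, spread=444317/1555200
Step 6: max=2517108911/466560000, min=67028951/12960000, spread=4162667/18662400
Step 7: max=150390920749/27993600000, min=4038824909/777600000, spread=199728961/1119744000
Step 8: max=8992182169991/1679616000000, min=27019565059/5184000000, spread=1902744727/13436928000

Answer: 3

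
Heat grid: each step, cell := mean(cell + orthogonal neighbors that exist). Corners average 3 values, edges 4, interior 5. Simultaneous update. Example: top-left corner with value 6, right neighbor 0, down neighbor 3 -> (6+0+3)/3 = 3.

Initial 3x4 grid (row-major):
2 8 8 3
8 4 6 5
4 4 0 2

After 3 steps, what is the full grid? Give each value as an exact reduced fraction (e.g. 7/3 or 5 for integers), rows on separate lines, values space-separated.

Answer: 803/144 12847/2400 38381/7200 10571/2160
35621/7200 30263/6000 26653/6000 3857/900
1013/216 3727/900 13903/3600 937/270

Derivation:
After step 1:
  6 11/2 25/4 16/3
  9/2 6 23/5 4
  16/3 3 3 7/3
After step 2:
  16/3 95/16 1301/240 187/36
  131/24 118/25 477/100 61/15
  77/18 13/3 97/30 28/9
After step 3:
  803/144 12847/2400 38381/7200 10571/2160
  35621/7200 30263/6000 26653/6000 3857/900
  1013/216 3727/900 13903/3600 937/270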